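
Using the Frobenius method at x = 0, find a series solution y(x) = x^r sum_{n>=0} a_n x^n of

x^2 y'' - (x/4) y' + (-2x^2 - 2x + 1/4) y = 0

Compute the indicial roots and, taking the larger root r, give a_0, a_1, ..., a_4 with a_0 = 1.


Write in Frobenius form y'' + (p(x)/x) y' + (q(x)/x^2) y = 0:
  p(x) = -1/4,  q(x) = -2x^2 - 2x + 1/4.
Indicial equation: r(r-1) + (-1/4) r + (1/4) = 0 -> roots r_1 = 1, r_2 = 1/4.
Take r = r_1 = 1. Let y(x) = x^r sum_{n>=0} a_n x^n with a_0 = 1.
Substitute y = x^r sum a_n x^n and match x^{r+n}. The recurrence is
  D(n) a_n - 2 a_{n-1} - 2 a_{n-2} = 0,  where D(n) = (r+n)(r+n-1) + (-1/4)(r+n) + (1/4).
  a_n = [2 a_{n-1} + 2 a_{n-2}] / D(n).
Since the indicial polynomial factors as (r - r_1)(r - r_2), D(n) = (r_1 + n - r_1)(r_1 + n - r_2) = n(n + 3/4).
Evaluating step by step (a_0 = 1):
  n = 1: D(1) = 1(1 + 3/4) = 7/4; numerator = 2(1) = 2; a_1 = (2)/(7/4) = 8/7
  n = 2: D(2) = 2(2 + 3/4) = 11/2; numerator = 2(8/7) + 2(1) = 30/7; a_2 = (30/7)/(11/2) = 60/77
  n = 3: D(3) = 3(3 + 3/4) = 45/4; numerator = 2(60/77) + 2(8/7) = 296/77; a_3 = (296/77)/(45/4) = 1184/3465
  n = 4: D(4) = 4(4 + 3/4) = 19; numerator = 2(1184/3465) + 2(60/77) = 7768/3465; a_4 = (7768/3465)/(19) = 7768/65835

r = 1; a_0 = 1; a_1 = 8/7; a_2 = 60/77; a_3 = 1184/3465; a_4 = 7768/65835


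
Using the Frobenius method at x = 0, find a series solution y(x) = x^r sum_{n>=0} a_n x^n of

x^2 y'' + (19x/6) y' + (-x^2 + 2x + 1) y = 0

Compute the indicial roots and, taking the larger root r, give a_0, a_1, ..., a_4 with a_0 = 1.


Write in Frobenius form y'' + (p(x)/x) y' + (q(x)/x^2) y = 0:
  p(x) = 19/6,  q(x) = -x^2 + 2x + 1.
Indicial equation: r(r-1) + (19/6) r + (1) = 0 -> roots r_1 = -2/3, r_2 = -3/2.
Take r = r_1 = -2/3. Let y(x) = x^r sum_{n>=0} a_n x^n with a_0 = 1.
Substitute y = x^r sum a_n x^n and match x^{r+n}. The recurrence is
  D(n) a_n + 2 a_{n-1} - 1 a_{n-2} = 0,  where D(n) = (r+n)(r+n-1) + (19/6)(r+n) + (1).
  a_n = [-2 a_{n-1} + 1 a_{n-2}] / D(n).
Since the indicial polynomial factors as (r - r_1)(r - r_2), D(n) = (r_1 + n - r_1)(r_1 + n - r_2) = n(n + 5/6).
Evaluating step by step (a_0 = 1):
  n = 1: D(1) = 1(1 + 5/6) = 11/6; numerator = -2(1) = -2; a_1 = (-2)/(11/6) = -12/11
  n = 2: D(2) = 2(2 + 5/6) = 17/3; numerator = -2(-12/11) + 1(1) = 35/11; a_2 = (35/11)/(17/3) = 105/187
  n = 3: D(3) = 3(3 + 5/6) = 23/2; numerator = -2(105/187) + 1(-12/11) = -414/187; a_3 = (-414/187)/(23/2) = -36/187
  n = 4: D(4) = 4(4 + 5/6) = 58/3; numerator = -2(-36/187) + 1(105/187) = 177/187; a_4 = (177/187)/(58/3) = 531/10846

r = -2/3; a_0 = 1; a_1 = -12/11; a_2 = 105/187; a_3 = -36/187; a_4 = 531/10846


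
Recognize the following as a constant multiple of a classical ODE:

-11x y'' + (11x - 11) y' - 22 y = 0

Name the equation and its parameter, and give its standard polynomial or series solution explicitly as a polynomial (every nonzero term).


All three coefficients share the factor -11; dividing through by -11 gives  x y'' + (1 - x) y' + 2 y = 0.
This matches the Laguerre equation x y'' + (1 - x) y' + n y = 0 with n = 2; the polynomial solution is L_2(x).
With y = sum_k a_k x^k, matching x^k gives (k+1)k a_{k+1} + (k+1) a_{k+1} - k a_k + n a_k = 0, i.e. (k+1)^2 a_{k+1} = (k - n) a_k = (k - 2) a_k. The right side vanishes at k = 2, so the series terminates at degree 2.
Standard normalization L_n(0) = 1 gives a_0 = 1. Work upward with a_{k+1} = (k - 2) a_k / (k+1)^2:
  a_1 = (0 - 2)(1) / 1^2 = -2/1 = -2
  a_2 = (1 - 2)(-2) / 2^2 = 2/4 = 1/2
Hence L_2(x) = x^2/2 - 2 x + 1.

L_2(x); series = x^2/2 - 2 x + 1


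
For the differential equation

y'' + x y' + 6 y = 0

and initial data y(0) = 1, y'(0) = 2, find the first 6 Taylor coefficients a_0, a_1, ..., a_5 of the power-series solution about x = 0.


Ansatz: y(x) = sum_{n>=0} a_n x^n, so y'(x) = sum_{n>=1} n a_n x^(n-1) and y''(x) = sum_{n>=2} n(n-1) a_n x^(n-2).
Substitute into P(x) y'' + Q(x) y' + R(x) y = 0 with P(x) = 1, Q(x) = x, R(x) = 6, and match powers of x.
Initial conditions: a_0 = 1, a_1 = 2.
Setting the coefficient of each power of x to zero and solving order by order (substituting the coefficients already found):
  x^0: 2 a_2 + 6 a_0 = 0  ->  2 a_2 = -6 a_0 = -6  ->  a_2 = -3
  x^1: 6 a_3 + 7 a_1 = 0  ->  6 a_3 = -7 a_1 = -14  ->  a_3 = -7/3
  x^2: 12 a_4 + 8 a_2 = 0  ->  12 a_4 = -8 a_2 = 24  ->  a_4 = 2
  x^3: 20 a_5 + 9 a_3 = 0  ->  20 a_5 = -9 a_3 = 21  ->  a_5 = 21/20
Truncated series: y(x) = 1 + 2 x - 3 x^2 - (7/3) x^3 + 2 x^4 + (21/20) x^5 + O(x^6).

a_0 = 1; a_1 = 2; a_2 = -3; a_3 = -7/3; a_4 = 2; a_5 = 21/20


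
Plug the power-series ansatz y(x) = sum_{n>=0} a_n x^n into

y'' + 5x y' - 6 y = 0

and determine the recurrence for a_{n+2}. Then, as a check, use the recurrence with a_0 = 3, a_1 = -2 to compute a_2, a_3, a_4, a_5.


Substitute y = sum_n a_n x^n.
y''(x) has coefficient (n+2)(n+1) a_{n+2} at x^n;
5 x y'(x) has coefficient 5 n a_n at x^n (shift);
-6 y(x) has coefficient -6 a_n at x^n.
Matching x^n: (n+2)(n+1) a_{n+2} + (5n - 6) a_n = 0.
Thus a_{n+2} = (-5n + 6) / ((n+1)(n+2)) * a_n.

Check with a_0 = 3, a_1 = -2 (apply the recurrence for n = 0, 1, 2, 3): a_0 = 3, a_1 = -2, a_2 = 9, a_3 = -1/3, a_4 = -3, a_5 = 3/20.

a_(n+2) = (-5n + 6) / ((n+1)(n+2)) * a_n; check: a_0 = 3, a_1 = -2, a_2 = 9, a_3 = -1/3, a_4 = -3, a_5 = 3/20


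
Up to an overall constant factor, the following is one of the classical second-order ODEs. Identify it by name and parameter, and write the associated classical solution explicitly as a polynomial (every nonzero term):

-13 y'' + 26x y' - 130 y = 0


All three coefficients share the factor -13; dividing through by -13 gives  y'' - 2x y' + 10 y = 0.
This matches the Hermite equation y'' - 2x y' + 2n y = 0 with 2n = 10, so n = 5; the polynomial solution is H_5(x).
With y = sum_k a_k x^k, matching x^k gives (k+2)(k+1) a_{k+2} = 2(k - n) a_k = 2(k - 5) a_k. The right side vanishes at k = 5, so the series with the parity of 5 terminates at degree 5.
Standard normalization: leading coefficient of H_n is 2^n, so a_5 = 2^5 = 32. Work downward with a_k = (k+1)(k+2) a_{k+2} / (2(k - n)):
  a_3 = (4)(5)(32) / (2(3 - 5)) = 640/(-4) = -160
  a_1 = (2)(3)(-160) / (2(1 - 5)) = -960/(-8) = 120
Hence H_5(x) = 32 x^5 - 160 x^3 + 120 x.

H_5(x); series = 32 x^5 - 160 x^3 + 120 x


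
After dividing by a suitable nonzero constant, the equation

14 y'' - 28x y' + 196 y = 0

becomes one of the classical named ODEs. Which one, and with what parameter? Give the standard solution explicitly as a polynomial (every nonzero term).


All three coefficients share the factor 14; dividing through by 14 gives  y'' - 2x y' + 14 y = 0.
This matches the Hermite equation y'' - 2x y' + 2n y = 0 with 2n = 14, so n = 7; the polynomial solution is H_7(x).
With y = sum_k a_k x^k, matching x^k gives (k+2)(k+1) a_{k+2} = 2(k - n) a_k = 2(k - 7) a_k. The right side vanishes at k = 7, so the series with the parity of 7 terminates at degree 7.
Standard normalization: leading coefficient of H_n is 2^n, so a_7 = 2^7 = 128. Work downward with a_k = (k+1)(k+2) a_{k+2} / (2(k - n)):
  a_5 = (6)(7)(128) / (2(5 - 7)) = 5376/(-4) = -1344
  a_3 = (4)(5)(-1344) / (2(3 - 7)) = -26880/(-8) = 3360
  a_1 = (2)(3)(3360) / (2(1 - 7)) = 20160/(-12) = -1680
Hence H_7(x) = 128 x^7 - 1344 x^5 + 3360 x^3 - 1680 x.

H_7(x); series = 128 x^7 - 1344 x^5 + 3360 x^3 - 1680 x


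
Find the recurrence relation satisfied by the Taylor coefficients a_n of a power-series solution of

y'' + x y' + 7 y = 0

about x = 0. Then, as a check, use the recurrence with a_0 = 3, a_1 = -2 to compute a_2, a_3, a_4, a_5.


Substitute y = sum_n a_n x^n.
y''(x) has coefficient (n+2)(n+1) a_{n+2} at x^n;
x y'(x) has coefficient n a_n at x^n (shift);
7 y(x) has coefficient 7 a_n at x^n.
Matching x^n: (n+2)(n+1) a_{n+2} + (n + 7) a_n = 0.
Thus a_{n+2} = (-n - 7) / ((n+1)(n+2)) * a_n.

Check with a_0 = 3, a_1 = -2 (apply the recurrence for n = 0, 1, 2, 3): a_0 = 3, a_1 = -2, a_2 = -21/2, a_3 = 8/3, a_4 = 63/8, a_5 = -4/3.

a_(n+2) = (-n - 7) / ((n+1)(n+2)) * a_n; check: a_0 = 3, a_1 = -2, a_2 = -21/2, a_3 = 8/3, a_4 = 63/8, a_5 = -4/3


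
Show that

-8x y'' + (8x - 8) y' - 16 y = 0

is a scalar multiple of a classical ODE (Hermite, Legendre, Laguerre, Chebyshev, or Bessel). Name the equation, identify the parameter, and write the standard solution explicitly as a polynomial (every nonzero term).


All three coefficients share the factor -8; dividing through by -8 gives  x y'' + (1 - x) y' + 2 y = 0.
This matches the Laguerre equation x y'' + (1 - x) y' + n y = 0 with n = 2; the polynomial solution is L_2(x).
With y = sum_k a_k x^k, matching x^k gives (k+1)k a_{k+1} + (k+1) a_{k+1} - k a_k + n a_k = 0, i.e. (k+1)^2 a_{k+1} = (k - n) a_k = (k - 2) a_k. The right side vanishes at k = 2, so the series terminates at degree 2.
Standard normalization L_n(0) = 1 gives a_0 = 1. Work upward with a_{k+1} = (k - 2) a_k / (k+1)^2:
  a_1 = (0 - 2)(1) / 1^2 = -2/1 = -2
  a_2 = (1 - 2)(-2) / 2^2 = 2/4 = 1/2
Hence L_2(x) = x^2/2 - 2 x + 1.

L_2(x); series = x^2/2 - 2 x + 1


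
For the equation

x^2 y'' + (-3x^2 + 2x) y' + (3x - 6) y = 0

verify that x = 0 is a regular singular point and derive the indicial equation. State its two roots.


Divide by x^2 to reach normal form y'' + P_1(x) y' + P_2(x) y = 0 with P_1(x) = -3 + 2/x and P_2(x) = 3/x - 6/x^2.
x = 0 is a singular point because the y'-coefficient -3 + 2/x has a pole at x = 0 and the y-coefficient 3/x - 6/x^2 has a pole at x = 0.
It is a regular singular point because x P_1(x) = p(x) = 2 - 3x and x^2 P_2(x) = q(x) = 3x - 6 are polynomials, hence analytic at x = 0.
p(0) = 2,  q(0) = -6.
Indicial equation: r(r-1) + p(0) r + q(0) = 0, i.e. r^2 + (p(0) - 1) r + q(0) = 0, i.e. r^2 + 1 r - 6 = 0.
Discriminant: (1)^2 - 4(-6) = 25, so r = (-1 ± 5)/2.
Solving: r_1 = 2, r_2 = -3.

indicial: r^2 + 1 r - 6 = 0; roots r_1 = 2, r_2 = -3


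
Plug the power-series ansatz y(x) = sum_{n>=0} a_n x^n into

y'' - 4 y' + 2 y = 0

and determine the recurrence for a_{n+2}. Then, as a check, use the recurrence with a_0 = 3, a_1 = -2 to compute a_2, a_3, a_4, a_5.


Substitute y = sum_n a_n x^n.
y''(x) has coefficient (n+2)(n+1) a_{n+2} at x^n;
-4 y'(x) has coefficient -4 (n+1) a_{n+1} at x^n;
2 y(x) has coefficient 2 a_n at x^n.
Matching x^n: (n+2)(n+1) a_{n+2} - 4 (n+1) a_{n+1} + 2 a_n = 0.
Thus a_{n+2} = [4 (n+1) a_{n+1} - 2 a_n] / ((n+1)(n+2)).

Check with a_0 = 3, a_1 = -2 (apply the recurrence for n = 0, 1, 2, 3): a_0 = 3, a_1 = -2, a_2 = -7, a_3 = -26/3, a_4 = -15/2, a_5 = -77/15.

a_(n+2) = [4 (n+1) a_(n+1) - 2 a_n] / ((n+1)(n+2)); check: a_0 = 3, a_1 = -2, a_2 = -7, a_3 = -26/3, a_4 = -15/2, a_5 = -77/15


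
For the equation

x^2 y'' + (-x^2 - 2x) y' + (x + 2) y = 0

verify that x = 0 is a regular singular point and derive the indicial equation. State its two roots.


Divide by x^2 to reach normal form y'' + P_1(x) y' + P_2(x) y = 0 with P_1(x) = -1 - 2/x and P_2(x) = 1/x + 2/x^2.
x = 0 is a singular point because the y'-coefficient -1 - 2/x has a pole at x = 0 and the y-coefficient 1/x + 2/x^2 has a pole at x = 0.
It is a regular singular point because x P_1(x) = p(x) = -x - 2 and x^2 P_2(x) = q(x) = x + 2 are polynomials, hence analytic at x = 0.
p(0) = -2,  q(0) = 2.
Indicial equation: r(r-1) + p(0) r + q(0) = 0, i.e. r^2 + (p(0) - 1) r + q(0) = 0, i.e. r^2 - 3 r + 2 = 0.
Discriminant: (-3)^2 - 4(2) = 1, so r = (3 ± 1)/2.
Solving: r_1 = 2, r_2 = 1.

indicial: r^2 - 3 r + 2 = 0; roots r_1 = 2, r_2 = 1


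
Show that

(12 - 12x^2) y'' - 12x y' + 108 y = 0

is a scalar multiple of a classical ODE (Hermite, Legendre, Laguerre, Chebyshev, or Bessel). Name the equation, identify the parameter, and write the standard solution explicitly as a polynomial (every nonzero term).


All three coefficients share the factor 12; dividing through by 12 gives  (1 - x^2) y'' - x y' + 9 y = 0.
This matches the Chebyshev equation (1 - x^2) y'' - x y' + n^2 y = 0 (note the -x y' term, not -2x y') with n^2 = 9, so n = 3; the polynomial solution is T_3(x).
With y = sum_k a_k x^k, matching x^k gives (k+2)(k+1) a_{k+2} = (k^2 - n^2) a_k = (k - 3)(k + 3) a_k. The right side vanishes at k = 3, so the series with the parity of 3 terminates at degree 3.
Standard normalization: leading coefficient of T_n is 2^(n-1), so a_3 = 2^2 = 4. Work downward with a_k = (k+1)(k+2) a_{k+2} / ((k - 3)(k + 3)):
  a_1 = (2)(3)(4) / ((1 - 3)(1 + 3)) = 24/(-8) = -3
Hence T_3(x) = 4 x^3 - 3 x.

T_3(x); series = 4 x^3 - 3 x


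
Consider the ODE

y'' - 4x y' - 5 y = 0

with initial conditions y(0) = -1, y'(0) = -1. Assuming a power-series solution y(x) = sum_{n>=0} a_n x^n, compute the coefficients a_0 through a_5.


Ansatz: y(x) = sum_{n>=0} a_n x^n, so y'(x) = sum_{n>=1} n a_n x^(n-1) and y''(x) = sum_{n>=2} n(n-1) a_n x^(n-2).
Substitute into P(x) y'' + Q(x) y' + R(x) y = 0 with P(x) = 1, Q(x) = -4x, R(x) = -5, and match powers of x.
Initial conditions: a_0 = -1, a_1 = -1.
Setting the coefficient of each power of x to zero and solving order by order (substituting the coefficients already found):
  x^0: 2 a_2 - 5 a_0 = 0  ->  2 a_2 = 5 a_0 = -5  ->  a_2 = -5/2
  x^1: 6 a_3 - 9 a_1 = 0  ->  6 a_3 = 9 a_1 = -9  ->  a_3 = -3/2
  x^2: 12 a_4 - 13 a_2 = 0  ->  12 a_4 = 13 a_2 = -65/2  ->  a_4 = -65/24
  x^3: 20 a_5 - 17 a_3 = 0  ->  20 a_5 = 17 a_3 = -51/2  ->  a_5 = -51/40
Truncated series: y(x) = -1 - x - (5/2) x^2 - (3/2) x^3 - (65/24) x^4 - (51/40) x^5 + O(x^6).

a_0 = -1; a_1 = -1; a_2 = -5/2; a_3 = -3/2; a_4 = -65/24; a_5 = -51/40


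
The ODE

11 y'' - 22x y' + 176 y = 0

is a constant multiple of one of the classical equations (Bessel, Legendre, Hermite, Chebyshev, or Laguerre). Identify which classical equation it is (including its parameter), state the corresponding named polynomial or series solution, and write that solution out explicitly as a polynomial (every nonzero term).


All three coefficients share the factor 11; dividing through by 11 gives  y'' - 2x y' + 16 y = 0.
This matches the Hermite equation y'' - 2x y' + 2n y = 0 with 2n = 16, so n = 8; the polynomial solution is H_8(x).
With y = sum_k a_k x^k, matching x^k gives (k+2)(k+1) a_{k+2} = 2(k - n) a_k = 2(k - 8) a_k. The right side vanishes at k = 8, so the series with the parity of 8 terminates at degree 8.
Standard normalization: leading coefficient of H_n is 2^n, so a_8 = 2^8 = 256. Work downward with a_k = (k+1)(k+2) a_{k+2} / (2(k - n)):
  a_6 = (7)(8)(256) / (2(6 - 8)) = 14336/(-4) = -3584
  a_4 = (5)(6)(-3584) / (2(4 - 8)) = -107520/(-8) = 13440
  a_2 = (3)(4)(13440) / (2(2 - 8)) = 161280/(-12) = -13440
  a_0 = (1)(2)(-13440) / (2(0 - 8)) = -26880/(-16) = 1680
Hence H_8(x) = 256 x^8 - 3584 x^6 + 13440 x^4 - 13440 x^2 + 1680.

H_8(x); series = 256 x^8 - 3584 x^6 + 13440 x^4 - 13440 x^2 + 1680


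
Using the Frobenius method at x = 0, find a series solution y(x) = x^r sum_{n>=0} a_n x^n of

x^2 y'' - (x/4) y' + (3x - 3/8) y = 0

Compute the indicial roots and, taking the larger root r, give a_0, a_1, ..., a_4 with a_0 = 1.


Write in Frobenius form y'' + (p(x)/x) y' + (q(x)/x^2) y = 0:
  p(x) = -1/4,  q(x) = 3x - 3/8.
Indicial equation: r(r-1) + (-1/4) r + (-3/8) = 0 -> roots r_1 = 3/2, r_2 = -1/4.
Take r = r_1 = 3/2. Let y(x) = x^r sum_{n>=0} a_n x^n with a_0 = 1.
Substitute y = x^r sum a_n x^n and match x^{r+n}. The recurrence is
  D(n) a_n + 3 a_{n-1} = 0,  where D(n) = (r+n)(r+n-1) + (-1/4)(r+n) + (-3/8).
  a_n = -3 / D(n) * a_{n-1}.
Since the indicial polynomial factors as (r - r_1)(r - r_2), D(n) = (r_1 + n - r_1)(r_1 + n - r_2) = n(n + 7/4).
Evaluating step by step (a_0 = 1):
  n = 1: D(1) = 1(1 + 7/4) = 11/4; numerator = -3(1) = -3; a_1 = (-3)/(11/4) = -12/11
  n = 2: D(2) = 2(2 + 7/4) = 15/2; numerator = -3(-12/11) = 36/11; a_2 = (36/11)/(15/2) = 24/55
  n = 3: D(3) = 3(3 + 7/4) = 57/4; numerator = -3(24/55) = -72/55; a_3 = (-72/55)/(57/4) = -96/1045
  n = 4: D(4) = 4(4 + 7/4) = 23; numerator = -3(-96/1045) = 288/1045; a_4 = (288/1045)/(23) = 288/24035

r = 3/2; a_0 = 1; a_1 = -12/11; a_2 = 24/55; a_3 = -96/1045; a_4 = 288/24035


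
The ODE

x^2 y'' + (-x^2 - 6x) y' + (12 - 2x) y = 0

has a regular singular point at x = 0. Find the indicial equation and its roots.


Divide by x^2 to reach normal form y'' + P_1(x) y' + P_2(x) y = 0 with P_1(x) = -1 - 6/x and P_2(x) = -2/x + 12/x^2.
x = 0 is a singular point because the y'-coefficient -1 - 6/x has a pole at x = 0 and the y-coefficient -2/x + 12/x^2 has a pole at x = 0.
It is a regular singular point because x P_1(x) = p(x) = -x - 6 and x^2 P_2(x) = q(x) = 12 - 2x are polynomials, hence analytic at x = 0.
p(0) = -6,  q(0) = 12.
Indicial equation: r(r-1) + p(0) r + q(0) = 0, i.e. r^2 + (p(0) - 1) r + q(0) = 0, i.e. r^2 - 7 r + 12 = 0.
Discriminant: (-7)^2 - 4(12) = 1, so r = (7 ± 1)/2.
Solving: r_1 = 4, r_2 = 3.

indicial: r^2 - 7 r + 12 = 0; roots r_1 = 4, r_2 = 3


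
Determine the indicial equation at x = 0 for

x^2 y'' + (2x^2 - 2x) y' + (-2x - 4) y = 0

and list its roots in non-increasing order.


Divide by x^2 to reach normal form y'' + P_1(x) y' + P_2(x) y = 0 with P_1(x) = 2 - 2/x and P_2(x) = -2/x - 4/x^2.
x = 0 is a singular point because the y'-coefficient 2 - 2/x has a pole at x = 0 and the y-coefficient -2/x - 4/x^2 has a pole at x = 0.
It is a regular singular point because x P_1(x) = p(x) = 2x - 2 and x^2 P_2(x) = q(x) = -2x - 4 are polynomials, hence analytic at x = 0.
p(0) = -2,  q(0) = -4.
Indicial equation: r(r-1) + p(0) r + q(0) = 0, i.e. r^2 + (p(0) - 1) r + q(0) = 0, i.e. r^2 - 3 r - 4 = 0.
Discriminant: (-3)^2 - 4(-4) = 25, so r = (3 ± 5)/2.
Solving: r_1 = 4, r_2 = -1.

indicial: r^2 - 3 r - 4 = 0; roots r_1 = 4, r_2 = -1


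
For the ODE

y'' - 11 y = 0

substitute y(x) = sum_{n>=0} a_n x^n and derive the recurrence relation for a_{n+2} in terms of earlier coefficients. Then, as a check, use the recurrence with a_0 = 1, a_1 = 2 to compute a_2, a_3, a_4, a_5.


Substitute y = sum_n a_n x^n into y'' + (const) y = 0.
y''(x) = sum_{n>=0} (n+2)(n+1) a_{n+2} x^n.
The ODE becomes sum_n [(n+2)(n+1) a_{n+2} - 11 a_n] x^n = 0.
Setting each coefficient to zero gives the recurrence:
  (n+2)(n+1) a_{n+2} - 11 a_n = 0,
  a_{n+2} = 11 / ((n+1)(n+2)) a_n.

Check with a_0 = 1, a_1 = 2 (apply the recurrence for n = 0, 1, 2, 3): a_0 = 1, a_1 = 2, a_2 = 11/2, a_3 = 11/3, a_4 = 121/24, a_5 = 121/60.

a_{n+2} = 11/((n+1)(n+2)) * a_n; check: a_0 = 1, a_1 = 2, a_2 = 11/2, a_3 = 11/3, a_4 = 121/24, a_5 = 121/60


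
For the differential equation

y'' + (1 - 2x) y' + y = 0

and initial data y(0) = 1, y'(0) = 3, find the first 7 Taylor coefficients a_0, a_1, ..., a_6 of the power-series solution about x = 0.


Ansatz: y(x) = sum_{n>=0} a_n x^n, so y'(x) = sum_{n>=1} n a_n x^(n-1) and y''(x) = sum_{n>=2} n(n-1) a_n x^(n-2).
Substitute into P(x) y'' + Q(x) y' + R(x) y = 0 with P(x) = 1, Q(x) = 1 - 2x, R(x) = 1, and match powers of x.
Initial conditions: a_0 = 1, a_1 = 3.
Setting the coefficient of each power of x to zero and solving order by order (substituting the coefficients already found):
  x^0: 2 a_2 + a_1 + a_0 = 0  ->  2 a_2 = -a_1 - a_0 = -4  ->  a_2 = -2
  x^1: 6 a_3 + 2 a_2 - a_1 = 0  ->  6 a_3 = -2 a_2 + a_1 = 7  ->  a_3 = 7/6
  x^2: 12 a_4 + 3 a_3 - 3 a_2 = 0  ->  12 a_4 = -3 a_3 + 3 a_2 = -19/2  ->  a_4 = -19/24
  x^3: 20 a_5 + 4 a_4 - 5 a_3 = 0  ->  20 a_5 = -4 a_4 + 5 a_3 = 9  ->  a_5 = 9/20
  x^4: 30 a_6 + 5 a_5 - 7 a_4 = 0  ->  30 a_6 = -5 a_5 + 7 a_4 = -187/24  ->  a_6 = -187/720
Truncated series: y(x) = 1 + 3 x - 2 x^2 + (7/6) x^3 - (19/24) x^4 + (9/20) x^5 - (187/720) x^6 + O(x^7).

a_0 = 1; a_1 = 3; a_2 = -2; a_3 = 7/6; a_4 = -19/24; a_5 = 9/20; a_6 = -187/720


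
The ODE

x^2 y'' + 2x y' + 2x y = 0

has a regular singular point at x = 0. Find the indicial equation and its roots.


Divide by x^2 to reach normal form y'' + P_1(x) y' + P_2(x) y = 0 with P_1(x) = 2/x and P_2(x) = 2/x.
x = 0 is a singular point because the y'-coefficient 2/x has a pole at x = 0 and the y-coefficient 2/x has a pole at x = 0.
It is a regular singular point because x P_1(x) = p(x) = 2 and x^2 P_2(x) = q(x) = 2x are polynomials, hence analytic at x = 0.
p(0) = 2,  q(0) = 0.
Indicial equation: r(r-1) + p(0) r + q(0) = 0, i.e. r^2 + (p(0) - 1) r + q(0) = 0, i.e. r^2 + 1 r = 0.
Discriminant: (1)^2 - 4(0) = 1, so r = (-1 ± 1)/2.
Solving: r_1 = 0, r_2 = -1.

indicial: r^2 + 1 r = 0; roots r_1 = 0, r_2 = -1


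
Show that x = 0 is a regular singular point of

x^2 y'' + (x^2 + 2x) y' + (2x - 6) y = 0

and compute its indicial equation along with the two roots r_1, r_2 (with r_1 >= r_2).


Divide by x^2 to reach normal form y'' + P_1(x) y' + P_2(x) y = 0 with P_1(x) = 1 + 2/x and P_2(x) = 2/x - 6/x^2.
x = 0 is a singular point because the y'-coefficient 1 + 2/x has a pole at x = 0 and the y-coefficient 2/x - 6/x^2 has a pole at x = 0.
It is a regular singular point because x P_1(x) = p(x) = x + 2 and x^2 P_2(x) = q(x) = 2x - 6 are polynomials, hence analytic at x = 0.
p(0) = 2,  q(0) = -6.
Indicial equation: r(r-1) + p(0) r + q(0) = 0, i.e. r^2 + (p(0) - 1) r + q(0) = 0, i.e. r^2 + 1 r - 6 = 0.
Discriminant: (1)^2 - 4(-6) = 25, so r = (-1 ± 5)/2.
Solving: r_1 = 2, r_2 = -3.

indicial: r^2 + 1 r - 6 = 0; roots r_1 = 2, r_2 = -3


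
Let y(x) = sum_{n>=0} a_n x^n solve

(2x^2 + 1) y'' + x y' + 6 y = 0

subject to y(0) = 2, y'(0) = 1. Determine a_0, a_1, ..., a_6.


Ansatz: y(x) = sum_{n>=0} a_n x^n, so y'(x) = sum_{n>=1} n a_n x^(n-1) and y''(x) = sum_{n>=2} n(n-1) a_n x^(n-2).
Substitute into P(x) y'' + Q(x) y' + R(x) y = 0 with P(x) = 2x^2 + 1, Q(x) = x, R(x) = 6, and match powers of x.
Initial conditions: a_0 = 2, a_1 = 1.
Setting the coefficient of each power of x to zero and solving order by order (substituting the coefficients already found):
  x^0: 2 a_2 + 6 a_0 = 0  ->  2 a_2 = -6 a_0 = -12  ->  a_2 = -6
  x^1: 6 a_3 + 7 a_1 = 0  ->  6 a_3 = -7 a_1 = -7  ->  a_3 = -7/6
  x^2: 12 a_4 + 12 a_2 = 0  ->  12 a_4 = -12 a_2 = 72  ->  a_4 = 6
  x^3: 20 a_5 + 21 a_3 = 0  ->  20 a_5 = -21 a_3 = 49/2  ->  a_5 = 49/40
  x^4: 30 a_6 + 34 a_4 = 0  ->  30 a_6 = -34 a_4 = -204  ->  a_6 = -34/5
Truncated series: y(x) = 2 + x - 6 x^2 - (7/6) x^3 + 6 x^4 + (49/40) x^5 - (34/5) x^6 + O(x^7).

a_0 = 2; a_1 = 1; a_2 = -6; a_3 = -7/6; a_4 = 6; a_5 = 49/40; a_6 = -34/5


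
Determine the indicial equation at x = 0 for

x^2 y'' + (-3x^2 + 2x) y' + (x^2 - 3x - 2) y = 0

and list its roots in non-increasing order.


Divide by x^2 to reach normal form y'' + P_1(x) y' + P_2(x) y = 0 with P_1(x) = -3 + 2/x and P_2(x) = 1 - 3/x - 2/x^2.
x = 0 is a singular point because the y'-coefficient -3 + 2/x has a pole at x = 0 and the y-coefficient 1 - 3/x - 2/x^2 has a pole at x = 0.
It is a regular singular point because x P_1(x) = p(x) = 2 - 3x and x^2 P_2(x) = q(x) = x^2 - 3x - 2 are polynomials, hence analytic at x = 0.
p(0) = 2,  q(0) = -2.
Indicial equation: r(r-1) + p(0) r + q(0) = 0, i.e. r^2 + (p(0) - 1) r + q(0) = 0, i.e. r^2 + 1 r - 2 = 0.
Discriminant: (1)^2 - 4(-2) = 9, so r = (-1 ± 3)/2.
Solving: r_1 = 1, r_2 = -2.

indicial: r^2 + 1 r - 2 = 0; roots r_1 = 1, r_2 = -2


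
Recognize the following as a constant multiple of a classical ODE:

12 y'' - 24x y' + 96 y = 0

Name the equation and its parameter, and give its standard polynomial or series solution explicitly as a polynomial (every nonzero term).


All three coefficients share the factor 12; dividing through by 12 gives  y'' - 2x y' + 8 y = 0.
This matches the Hermite equation y'' - 2x y' + 2n y = 0 with 2n = 8, so n = 4; the polynomial solution is H_4(x).
With y = sum_k a_k x^k, matching x^k gives (k+2)(k+1) a_{k+2} = 2(k - n) a_k = 2(k - 4) a_k. The right side vanishes at k = 4, so the series with the parity of 4 terminates at degree 4.
Standard normalization: leading coefficient of H_n is 2^n, so a_4 = 2^4 = 16. Work downward with a_k = (k+1)(k+2) a_{k+2} / (2(k - n)):
  a_2 = (3)(4)(16) / (2(2 - 4)) = 192/(-4) = -48
  a_0 = (1)(2)(-48) / (2(0 - 4)) = -96/(-8) = 12
Hence H_4(x) = 16 x^4 - 48 x^2 + 12.

H_4(x); series = 16 x^4 - 48 x^2 + 12


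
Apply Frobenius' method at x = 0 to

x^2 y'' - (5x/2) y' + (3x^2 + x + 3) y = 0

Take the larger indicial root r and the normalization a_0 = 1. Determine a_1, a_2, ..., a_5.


Write in Frobenius form y'' + (p(x)/x) y' + (q(x)/x^2) y = 0:
  p(x) = -5/2,  q(x) = 3x^2 + x + 3.
Indicial equation: r(r-1) + (-5/2) r + (3) = 0 -> roots r_1 = 2, r_2 = 3/2.
Take r = r_1 = 2. Let y(x) = x^r sum_{n>=0} a_n x^n with a_0 = 1.
Substitute y = x^r sum a_n x^n and match x^{r+n}. The recurrence is
  D(n) a_n + 1 a_{n-1} + 3 a_{n-2} = 0,  where D(n) = (r+n)(r+n-1) + (-5/2)(r+n) + (3).
  a_n = [-1 a_{n-1} - 3 a_{n-2}] / D(n).
Since the indicial polynomial factors as (r - r_1)(r - r_2), D(n) = (r_1 + n - r_1)(r_1 + n - r_2) = n(n + 1/2).
Evaluating step by step (a_0 = 1):
  n = 1: D(1) = 1(1 + 1/2) = 3/2; numerator = -1(1) = -1; a_1 = (-1)/(3/2) = -2/3
  n = 2: D(2) = 2(2 + 1/2) = 5; numerator = -1(-2/3) - 3(1) = -7/3; a_2 = (-7/3)/(5) = -7/15
  n = 3: D(3) = 3(3 + 1/2) = 21/2; numerator = -1(-7/15) - 3(-2/3) = 37/15; a_3 = (37/15)/(21/2) = 74/315
  n = 4: D(4) = 4(4 + 1/2) = 18; numerator = -1(74/315) - 3(-7/15) = 367/315; a_4 = (367/315)/(18) = 367/5670
  n = 5: D(5) = 5(5 + 1/2) = 55/2; numerator = -1(367/5670) - 3(74/315) = -4363/5670; a_5 = (-4363/5670)/(55/2) = -4363/155925

r = 2; a_0 = 1; a_1 = -2/3; a_2 = -7/15; a_3 = 74/315; a_4 = 367/5670; a_5 = -4363/155925


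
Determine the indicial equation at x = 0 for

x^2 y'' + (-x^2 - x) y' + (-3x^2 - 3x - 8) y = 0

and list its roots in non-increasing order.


Divide by x^2 to reach normal form y'' + P_1(x) y' + P_2(x) y = 0 with P_1(x) = -1 - 1/x and P_2(x) = -3 - 3/x - 8/x^2.
x = 0 is a singular point because the y'-coefficient -1 - 1/x has a pole at x = 0 and the y-coefficient -3 - 3/x - 8/x^2 has a pole at x = 0.
It is a regular singular point because x P_1(x) = p(x) = -x - 1 and x^2 P_2(x) = q(x) = -3x^2 - 3x - 8 are polynomials, hence analytic at x = 0.
p(0) = -1,  q(0) = -8.
Indicial equation: r(r-1) + p(0) r + q(0) = 0, i.e. r^2 + (p(0) - 1) r + q(0) = 0, i.e. r^2 - 2 r - 8 = 0.
Discriminant: (-2)^2 - 4(-8) = 36, so r = (2 ± 6)/2.
Solving: r_1 = 4, r_2 = -2.

indicial: r^2 - 2 r - 8 = 0; roots r_1 = 4, r_2 = -2


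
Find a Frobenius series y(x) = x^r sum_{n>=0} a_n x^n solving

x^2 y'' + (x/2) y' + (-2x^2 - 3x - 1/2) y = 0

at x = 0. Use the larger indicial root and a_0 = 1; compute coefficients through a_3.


Write in Frobenius form y'' + (p(x)/x) y' + (q(x)/x^2) y = 0:
  p(x) = 1/2,  q(x) = -2x^2 - 3x - 1/2.
Indicial equation: r(r-1) + (1/2) r + (-1/2) = 0 -> roots r_1 = 1, r_2 = -1/2.
Take r = r_1 = 1. Let y(x) = x^r sum_{n>=0} a_n x^n with a_0 = 1.
Substitute y = x^r sum a_n x^n and match x^{r+n}. The recurrence is
  D(n) a_n - 3 a_{n-1} - 2 a_{n-2} = 0,  where D(n) = (r+n)(r+n-1) + (1/2)(r+n) + (-1/2).
  a_n = [3 a_{n-1} + 2 a_{n-2}] / D(n).
Since the indicial polynomial factors as (r - r_1)(r - r_2), D(n) = (r_1 + n - r_1)(r_1 + n - r_2) = n(n + 3/2).
Evaluating step by step (a_0 = 1):
  n = 1: D(1) = 1(1 + 3/2) = 5/2; numerator = 3(1) = 3; a_1 = (3)/(5/2) = 6/5
  n = 2: D(2) = 2(2 + 3/2) = 7; numerator = 3(6/5) + 2(1) = 28/5; a_2 = (28/5)/(7) = 4/5
  n = 3: D(3) = 3(3 + 3/2) = 27/2; numerator = 3(4/5) + 2(6/5) = 24/5; a_3 = (24/5)/(27/2) = 16/45

r = 1; a_0 = 1; a_1 = 6/5; a_2 = 4/5; a_3 = 16/45


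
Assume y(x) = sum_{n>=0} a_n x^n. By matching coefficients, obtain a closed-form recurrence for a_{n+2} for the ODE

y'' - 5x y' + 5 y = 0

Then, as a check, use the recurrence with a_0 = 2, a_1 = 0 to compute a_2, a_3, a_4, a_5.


Substitute y = sum_n a_n x^n.
y''(x) has coefficient (n+2)(n+1) a_{n+2} at x^n;
-5 x y'(x) has coefficient -5 n a_n at x^n (shift);
5 y(x) has coefficient 5 a_n at x^n.
Matching x^n: (n+2)(n+1) a_{n+2} + (-5n + 5) a_n = 0.
Thus a_{n+2} = (5n - 5) / ((n+1)(n+2)) * a_n.

Check with a_0 = 2, a_1 = 0 (apply the recurrence for n = 0, 1, 2, 3): a_0 = 2, a_1 = 0, a_2 = -5, a_3 = 0, a_4 = -25/12, a_5 = 0.

a_(n+2) = (5n - 5) / ((n+1)(n+2)) * a_n; check: a_0 = 2, a_1 = 0, a_2 = -5, a_3 = 0, a_4 = -25/12, a_5 = 0


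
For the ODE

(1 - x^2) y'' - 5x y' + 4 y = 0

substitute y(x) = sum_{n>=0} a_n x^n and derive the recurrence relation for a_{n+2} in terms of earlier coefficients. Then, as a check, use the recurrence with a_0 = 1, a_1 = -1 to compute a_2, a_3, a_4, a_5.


Substitute y = sum_n a_n x^n.
(1 - 1 x^2) y'' contributes (n+2)(n+1) a_{n+2} - n(n-1) a_n at x^n.
-5 x y'(x) contributes -5 n a_n at x^n.
4 y(x) contributes 4 a_n at x^n.
Matching x^n: (n+2)(n+1) a_{n+2} + (-n(n-1) - 5 n + 4) a_n = 0.
Thus a_{n+2} = (n(n-1) + 5 n - 4) / ((n+1)(n+2)) * a_n.

Check with a_0 = 1, a_1 = -1 (apply the recurrence for n = 0, 1, 2, 3): a_0 = 1, a_1 = -1, a_2 = -2, a_3 = -1/6, a_4 = -4/3, a_5 = -17/120.

a_(n+2) = (n(n-1) + 5 n - 4) / ((n+1)(n+2)) * a_n; check: a_0 = 1, a_1 = -1, a_2 = -2, a_3 = -1/6, a_4 = -4/3, a_5 = -17/120


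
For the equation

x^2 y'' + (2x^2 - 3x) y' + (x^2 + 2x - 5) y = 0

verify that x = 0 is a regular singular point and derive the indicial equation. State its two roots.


Divide by x^2 to reach normal form y'' + P_1(x) y' + P_2(x) y = 0 with P_1(x) = 2 - 3/x and P_2(x) = 1 + 2/x - 5/x^2.
x = 0 is a singular point because the y'-coefficient 2 - 3/x has a pole at x = 0 and the y-coefficient 1 + 2/x - 5/x^2 has a pole at x = 0.
It is a regular singular point because x P_1(x) = p(x) = 2x - 3 and x^2 P_2(x) = q(x) = x^2 + 2x - 5 are polynomials, hence analytic at x = 0.
p(0) = -3,  q(0) = -5.
Indicial equation: r(r-1) + p(0) r + q(0) = 0, i.e. r^2 + (p(0) - 1) r + q(0) = 0, i.e. r^2 - 4 r - 5 = 0.
Discriminant: (-4)^2 - 4(-5) = 36, so r = (4 ± 6)/2.
Solving: r_1 = 5, r_2 = -1.

indicial: r^2 - 4 r - 5 = 0; roots r_1 = 5, r_2 = -1


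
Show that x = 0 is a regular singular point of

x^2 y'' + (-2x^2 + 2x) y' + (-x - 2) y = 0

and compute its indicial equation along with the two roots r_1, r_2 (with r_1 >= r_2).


Divide by x^2 to reach normal form y'' + P_1(x) y' + P_2(x) y = 0 with P_1(x) = -2 + 2/x and P_2(x) = -1/x - 2/x^2.
x = 0 is a singular point because the y'-coefficient -2 + 2/x has a pole at x = 0 and the y-coefficient -1/x - 2/x^2 has a pole at x = 0.
It is a regular singular point because x P_1(x) = p(x) = 2 - 2x and x^2 P_2(x) = q(x) = -x - 2 are polynomials, hence analytic at x = 0.
p(0) = 2,  q(0) = -2.
Indicial equation: r(r-1) + p(0) r + q(0) = 0, i.e. r^2 + (p(0) - 1) r + q(0) = 0, i.e. r^2 + 1 r - 2 = 0.
Discriminant: (1)^2 - 4(-2) = 9, so r = (-1 ± 3)/2.
Solving: r_1 = 1, r_2 = -2.

indicial: r^2 + 1 r - 2 = 0; roots r_1 = 1, r_2 = -2


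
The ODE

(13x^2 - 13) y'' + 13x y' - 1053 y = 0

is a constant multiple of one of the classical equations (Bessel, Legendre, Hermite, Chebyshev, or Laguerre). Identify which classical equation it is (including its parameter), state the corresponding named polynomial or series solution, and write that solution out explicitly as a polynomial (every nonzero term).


All three coefficients share the factor -13; dividing through by -13 gives  (1 - x^2) y'' - x y' + 81 y = 0.
This matches the Chebyshev equation (1 - x^2) y'' - x y' + n^2 y = 0 (note the -x y' term, not -2x y') with n^2 = 81, so n = 9; the polynomial solution is T_9(x).
With y = sum_k a_k x^k, matching x^k gives (k+2)(k+1) a_{k+2} = (k^2 - n^2) a_k = (k - 9)(k + 9) a_k. The right side vanishes at k = 9, so the series with the parity of 9 terminates at degree 9.
Standard normalization: leading coefficient of T_n is 2^(n-1), so a_9 = 2^8 = 256. Work downward with a_k = (k+1)(k+2) a_{k+2} / ((k - 9)(k + 9)):
  a_7 = (8)(9)(256) / ((7 - 9)(7 + 9)) = 18432/(-32) = -576
  a_5 = (6)(7)(-576) / ((5 - 9)(5 + 9)) = -24192/(-56) = 432
  a_3 = (4)(5)(432) / ((3 - 9)(3 + 9)) = 8640/(-72) = -120
  a_1 = (2)(3)(-120) / ((1 - 9)(1 + 9)) = -720/(-80) = 9
Hence T_9(x) = 256 x^9 - 576 x^7 + 432 x^5 - 120 x^3 + 9 x.

T_9(x); series = 256 x^9 - 576 x^7 + 432 x^5 - 120 x^3 + 9 x


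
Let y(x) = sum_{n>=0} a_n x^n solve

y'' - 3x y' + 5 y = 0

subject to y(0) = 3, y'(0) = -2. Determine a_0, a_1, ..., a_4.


Ansatz: y(x) = sum_{n>=0} a_n x^n, so y'(x) = sum_{n>=1} n a_n x^(n-1) and y''(x) = sum_{n>=2} n(n-1) a_n x^(n-2).
Substitute into P(x) y'' + Q(x) y' + R(x) y = 0 with P(x) = 1, Q(x) = -3x, R(x) = 5, and match powers of x.
Initial conditions: a_0 = 3, a_1 = -2.
Setting the coefficient of each power of x to zero and solving order by order (substituting the coefficients already found):
  x^0: 2 a_2 + 5 a_0 = 0  ->  2 a_2 = -5 a_0 = -15  ->  a_2 = -15/2
  x^1: 6 a_3 + 2 a_1 = 0  ->  6 a_3 = -2 a_1 = 4  ->  a_3 = 2/3
  x^2: 12 a_4 - a_2 = 0  ->  12 a_4 = a_2 = -15/2  ->  a_4 = -5/8
Truncated series: y(x) = 3 - 2 x - (15/2) x^2 + (2/3) x^3 - (5/8) x^4 + O(x^5).

a_0 = 3; a_1 = -2; a_2 = -15/2; a_3 = 2/3; a_4 = -5/8


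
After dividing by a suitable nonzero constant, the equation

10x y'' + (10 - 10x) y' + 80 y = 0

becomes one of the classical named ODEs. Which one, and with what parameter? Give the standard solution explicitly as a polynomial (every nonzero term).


All three coefficients share the factor 10; dividing through by 10 gives  x y'' + (1 - x) y' + 8 y = 0.
This matches the Laguerre equation x y'' + (1 - x) y' + n y = 0 with n = 8; the polynomial solution is L_8(x).
With y = sum_k a_k x^k, matching x^k gives (k+1)k a_{k+1} + (k+1) a_{k+1} - k a_k + n a_k = 0, i.e. (k+1)^2 a_{k+1} = (k - n) a_k = (k - 8) a_k. The right side vanishes at k = 8, so the series terminates at degree 8.
Standard normalization L_n(0) = 1 gives a_0 = 1. Work upward with a_{k+1} = (k - 8) a_k / (k+1)^2:
  a_1 = (0 - 8)(1) / 1^2 = -8/1 = -8
  a_2 = (1 - 8)(-8) / 2^2 = 56/4 = 14
  a_3 = (2 - 8)(14) / 3^2 = -84/9 = -28/3
  a_4 = (3 - 8)(-28/3) / 4^2 = (140/3)/16 = 35/12
  a_5 = (4 - 8)(35/12) / 5^2 = (-35/3)/25 = -7/15
  a_6 = (5 - 8)(-7/15) / 6^2 = (7/5)/36 = 7/180
  a_7 = (6 - 8)(7/180) / 7^2 = (-7/90)/49 = -1/630
  a_8 = (7 - 8)(-1/630) / 8^2 = (1/630)/64 = 1/40320
Hence L_8(x) = x^8/40320 - x^7/630 + 7 x^6/180 - 7 x^5/15 + 35 x^4/12 - 28 x^3/3 + 14 x^2 - 8 x + 1.

L_8(x); series = x^8/40320 - x^7/630 + 7 x^6/180 - 7 x^5/15 + 35 x^4/12 - 28 x^3/3 + 14 x^2 - 8 x + 1


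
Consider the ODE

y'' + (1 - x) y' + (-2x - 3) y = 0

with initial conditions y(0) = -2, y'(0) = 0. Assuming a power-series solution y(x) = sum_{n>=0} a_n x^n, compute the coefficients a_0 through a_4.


Ansatz: y(x) = sum_{n>=0} a_n x^n, so y'(x) = sum_{n>=1} n a_n x^(n-1) and y''(x) = sum_{n>=2} n(n-1) a_n x^(n-2).
Substitute into P(x) y'' + Q(x) y' + R(x) y = 0 with P(x) = 1, Q(x) = 1 - x, R(x) = -2x - 3, and match powers of x.
Initial conditions: a_0 = -2, a_1 = 0.
Setting the coefficient of each power of x to zero and solving order by order (substituting the coefficients already found):
  x^0: 2 a_2 + a_1 - 3 a_0 = 0  ->  2 a_2 = -a_1 + 3 a_0 = -6  ->  a_2 = -3
  x^1: 6 a_3 + 2 a_2 - 4 a_1 - 2 a_0 = 0  ->  6 a_3 = -2 a_2 + 4 a_1 + 2 a_0 = 2  ->  a_3 = 1/3
  x^2: 12 a_4 + 3 a_3 - 5 a_2 - 2 a_1 = 0  ->  12 a_4 = -3 a_3 + 5 a_2 + 2 a_1 = -16  ->  a_4 = -4/3
Truncated series: y(x) = -2 - 3 x^2 + (1/3) x^3 - (4/3) x^4 + O(x^5).

a_0 = -2; a_1 = 0; a_2 = -3; a_3 = 1/3; a_4 = -4/3


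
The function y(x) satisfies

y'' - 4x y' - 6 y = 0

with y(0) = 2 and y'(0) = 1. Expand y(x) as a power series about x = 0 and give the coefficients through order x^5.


Ansatz: y(x) = sum_{n>=0} a_n x^n, so y'(x) = sum_{n>=1} n a_n x^(n-1) and y''(x) = sum_{n>=2} n(n-1) a_n x^(n-2).
Substitute into P(x) y'' + Q(x) y' + R(x) y = 0 with P(x) = 1, Q(x) = -4x, R(x) = -6, and match powers of x.
Initial conditions: a_0 = 2, a_1 = 1.
Setting the coefficient of each power of x to zero and solving order by order (substituting the coefficients already found):
  x^0: 2 a_2 - 6 a_0 = 0  ->  2 a_2 = 6 a_0 = 12  ->  a_2 = 6
  x^1: 6 a_3 - 10 a_1 = 0  ->  6 a_3 = 10 a_1 = 10  ->  a_3 = 5/3
  x^2: 12 a_4 - 14 a_2 = 0  ->  12 a_4 = 14 a_2 = 84  ->  a_4 = 7
  x^3: 20 a_5 - 18 a_3 = 0  ->  20 a_5 = 18 a_3 = 30  ->  a_5 = 3/2
Truncated series: y(x) = 2 + x + 6 x^2 + (5/3) x^3 + 7 x^4 + (3/2) x^5 + O(x^6).

a_0 = 2; a_1 = 1; a_2 = 6; a_3 = 5/3; a_4 = 7; a_5 = 3/2


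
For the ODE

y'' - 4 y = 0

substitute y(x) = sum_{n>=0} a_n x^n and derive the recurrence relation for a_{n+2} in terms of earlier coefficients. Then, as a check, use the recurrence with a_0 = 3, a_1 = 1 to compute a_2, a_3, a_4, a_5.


Substitute y = sum_n a_n x^n into y'' + (const) y = 0.
y''(x) = sum_{n>=0} (n+2)(n+1) a_{n+2} x^n.
The ODE becomes sum_n [(n+2)(n+1) a_{n+2} - 4 a_n] x^n = 0.
Setting each coefficient to zero gives the recurrence:
  (n+2)(n+1) a_{n+2} - 4 a_n = 0,
  a_{n+2} = 4 / ((n+1)(n+2)) a_n.

Check with a_0 = 3, a_1 = 1 (apply the recurrence for n = 0, 1, 2, 3): a_0 = 3, a_1 = 1, a_2 = 6, a_3 = 2/3, a_4 = 2, a_5 = 2/15.

a_{n+2} = 4/((n+1)(n+2)) * a_n; check: a_0 = 3, a_1 = 1, a_2 = 6, a_3 = 2/3, a_4 = 2, a_5 = 2/15


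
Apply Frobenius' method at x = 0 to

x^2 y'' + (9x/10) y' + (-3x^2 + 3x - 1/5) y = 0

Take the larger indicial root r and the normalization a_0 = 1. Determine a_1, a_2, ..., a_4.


Write in Frobenius form y'' + (p(x)/x) y' + (q(x)/x^2) y = 0:
  p(x) = 9/10,  q(x) = -3x^2 + 3x - 1/5.
Indicial equation: r(r-1) + (9/10) r + (-1/5) = 0 -> roots r_1 = 1/2, r_2 = -2/5.
Take r = r_1 = 1/2. Let y(x) = x^r sum_{n>=0} a_n x^n with a_0 = 1.
Substitute y = x^r sum a_n x^n and match x^{r+n}. The recurrence is
  D(n) a_n + 3 a_{n-1} - 3 a_{n-2} = 0,  where D(n) = (r+n)(r+n-1) + (9/10)(r+n) + (-1/5).
  a_n = [-3 a_{n-1} + 3 a_{n-2}] / D(n).
Since the indicial polynomial factors as (r - r_1)(r - r_2), D(n) = (r_1 + n - r_1)(r_1 + n - r_2) = n(n + 9/10).
Evaluating step by step (a_0 = 1):
  n = 1: D(1) = 1(1 + 9/10) = 19/10; numerator = -3(1) = -3; a_1 = (-3)/(19/10) = -30/19
  n = 2: D(2) = 2(2 + 9/10) = 29/5; numerator = -3(-30/19) + 3(1) = 147/19; a_2 = (147/19)/(29/5) = 735/551
  n = 3: D(3) = 3(3 + 9/10) = 117/10; numerator = -3(735/551) + 3(-30/19) = -4815/551; a_3 = (-4815/551)/(117/10) = -5350/7163
  n = 4: D(4) = 4(4 + 9/10) = 98/5; numerator = -3(-5350/7163) + 3(735/551) = 44715/7163; a_4 = (44715/7163)/(98/5) = 223575/701974

r = 1/2; a_0 = 1; a_1 = -30/19; a_2 = 735/551; a_3 = -5350/7163; a_4 = 223575/701974


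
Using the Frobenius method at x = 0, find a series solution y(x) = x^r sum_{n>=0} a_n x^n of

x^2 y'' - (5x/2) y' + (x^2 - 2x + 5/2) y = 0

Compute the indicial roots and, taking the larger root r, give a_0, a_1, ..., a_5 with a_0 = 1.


Write in Frobenius form y'' + (p(x)/x) y' + (q(x)/x^2) y = 0:
  p(x) = -5/2,  q(x) = x^2 - 2x + 5/2.
Indicial equation: r(r-1) + (-5/2) r + (5/2) = 0 -> roots r_1 = 5/2, r_2 = 1.
Take r = r_1 = 5/2. Let y(x) = x^r sum_{n>=0} a_n x^n with a_0 = 1.
Substitute y = x^r sum a_n x^n and match x^{r+n}. The recurrence is
  D(n) a_n - 2 a_{n-1} + 1 a_{n-2} = 0,  where D(n) = (r+n)(r+n-1) + (-5/2)(r+n) + (5/2).
  a_n = [2 a_{n-1} - 1 a_{n-2}] / D(n).
Since the indicial polynomial factors as (r - r_1)(r - r_2), D(n) = (r_1 + n - r_1)(r_1 + n - r_2) = n(n + 3/2).
Evaluating step by step (a_0 = 1):
  n = 1: D(1) = 1(1 + 3/2) = 5/2; numerator = 2(1) = 2; a_1 = (2)/(5/2) = 4/5
  n = 2: D(2) = 2(2 + 3/2) = 7; numerator = 2(4/5) - 1(1) = 3/5; a_2 = (3/5)/(7) = 3/35
  n = 3: D(3) = 3(3 + 3/2) = 27/2; numerator = 2(3/35) - 1(4/5) = -22/35; a_3 = (-22/35)/(27/2) = -44/945
  n = 4: D(4) = 4(4 + 3/2) = 22; numerator = 2(-44/945) - 1(3/35) = -169/945; a_4 = (-169/945)/(22) = -169/20790
  n = 5: D(5) = 5(5 + 3/2) = 65/2; numerator = 2(-169/20790) - 1(-44/945) = 1/33; a_5 = (1/33)/(65/2) = 2/2145

r = 5/2; a_0 = 1; a_1 = 4/5; a_2 = 3/35; a_3 = -44/945; a_4 = -169/20790; a_5 = 2/2145


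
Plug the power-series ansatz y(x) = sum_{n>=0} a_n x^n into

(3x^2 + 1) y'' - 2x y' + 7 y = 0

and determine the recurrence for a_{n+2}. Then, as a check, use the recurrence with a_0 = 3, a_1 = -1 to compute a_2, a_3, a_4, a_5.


Substitute y = sum_n a_n x^n.
(1 + 3 x^2) y'' contributes (n+2)(n+1) a_{n+2} + 3 n(n-1) a_n at x^n.
-2 x y'(x) contributes -2 n a_n at x^n.
7 y(x) contributes 7 a_n at x^n.
Matching x^n: (n+2)(n+1) a_{n+2} + (3 n(n-1) - 2 n + 7) a_n = 0.
Thus a_{n+2} = (-3 n(n-1) + 2 n - 7) / ((n+1)(n+2)) * a_n.

Check with a_0 = 3, a_1 = -1 (apply the recurrence for n = 0, 1, 2, 3): a_0 = 3, a_1 = -1, a_2 = -21/2, a_3 = 5/6, a_4 = 63/8, a_5 = -19/24.

a_(n+2) = (-3 n(n-1) + 2 n - 7) / ((n+1)(n+2)) * a_n; check: a_0 = 3, a_1 = -1, a_2 = -21/2, a_3 = 5/6, a_4 = 63/8, a_5 = -19/24


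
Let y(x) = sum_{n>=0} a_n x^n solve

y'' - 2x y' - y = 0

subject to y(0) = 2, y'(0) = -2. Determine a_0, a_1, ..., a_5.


Ansatz: y(x) = sum_{n>=0} a_n x^n, so y'(x) = sum_{n>=1} n a_n x^(n-1) and y''(x) = sum_{n>=2} n(n-1) a_n x^(n-2).
Substitute into P(x) y'' + Q(x) y' + R(x) y = 0 with P(x) = 1, Q(x) = -2x, R(x) = -1, and match powers of x.
Initial conditions: a_0 = 2, a_1 = -2.
Setting the coefficient of each power of x to zero and solving order by order (substituting the coefficients already found):
  x^0: 2 a_2 - a_0 = 0  ->  2 a_2 = a_0 = 2  ->  a_2 = 1
  x^1: 6 a_3 - 3 a_1 = 0  ->  6 a_3 = 3 a_1 = -6  ->  a_3 = -1
  x^2: 12 a_4 - 5 a_2 = 0  ->  12 a_4 = 5 a_2 = 5  ->  a_4 = 5/12
  x^3: 20 a_5 - 7 a_3 = 0  ->  20 a_5 = 7 a_3 = -7  ->  a_5 = -7/20
Truncated series: y(x) = 2 - 2 x + x^2 - x^3 + (5/12) x^4 - (7/20) x^5 + O(x^6).

a_0 = 2; a_1 = -2; a_2 = 1; a_3 = -1; a_4 = 5/12; a_5 = -7/20
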